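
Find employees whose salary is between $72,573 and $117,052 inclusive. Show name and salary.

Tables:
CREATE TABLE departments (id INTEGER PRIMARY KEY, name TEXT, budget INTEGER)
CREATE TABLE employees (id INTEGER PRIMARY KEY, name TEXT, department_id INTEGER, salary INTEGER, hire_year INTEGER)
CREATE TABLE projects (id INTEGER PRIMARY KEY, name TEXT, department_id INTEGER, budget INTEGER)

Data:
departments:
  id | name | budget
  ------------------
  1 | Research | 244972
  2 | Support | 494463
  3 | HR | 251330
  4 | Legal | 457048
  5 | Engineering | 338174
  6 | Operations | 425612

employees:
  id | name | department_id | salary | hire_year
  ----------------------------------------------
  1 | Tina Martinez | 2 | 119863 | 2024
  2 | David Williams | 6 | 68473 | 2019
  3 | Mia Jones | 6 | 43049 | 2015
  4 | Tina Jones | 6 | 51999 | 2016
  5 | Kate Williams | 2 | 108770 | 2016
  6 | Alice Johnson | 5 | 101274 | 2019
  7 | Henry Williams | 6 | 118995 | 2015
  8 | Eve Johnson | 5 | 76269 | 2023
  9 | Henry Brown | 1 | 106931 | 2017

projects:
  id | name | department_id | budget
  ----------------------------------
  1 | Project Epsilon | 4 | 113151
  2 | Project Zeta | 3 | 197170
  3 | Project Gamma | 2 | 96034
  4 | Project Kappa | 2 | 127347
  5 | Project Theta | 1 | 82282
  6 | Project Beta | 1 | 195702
SELECT name, salary FROM employees WHERE salary BETWEEN 72573 AND 117052

Execution result:
name | salary
Kate Williams | 108770
Alice Johnson | 101274
Eve Johnson | 76269
Henry Brown | 106931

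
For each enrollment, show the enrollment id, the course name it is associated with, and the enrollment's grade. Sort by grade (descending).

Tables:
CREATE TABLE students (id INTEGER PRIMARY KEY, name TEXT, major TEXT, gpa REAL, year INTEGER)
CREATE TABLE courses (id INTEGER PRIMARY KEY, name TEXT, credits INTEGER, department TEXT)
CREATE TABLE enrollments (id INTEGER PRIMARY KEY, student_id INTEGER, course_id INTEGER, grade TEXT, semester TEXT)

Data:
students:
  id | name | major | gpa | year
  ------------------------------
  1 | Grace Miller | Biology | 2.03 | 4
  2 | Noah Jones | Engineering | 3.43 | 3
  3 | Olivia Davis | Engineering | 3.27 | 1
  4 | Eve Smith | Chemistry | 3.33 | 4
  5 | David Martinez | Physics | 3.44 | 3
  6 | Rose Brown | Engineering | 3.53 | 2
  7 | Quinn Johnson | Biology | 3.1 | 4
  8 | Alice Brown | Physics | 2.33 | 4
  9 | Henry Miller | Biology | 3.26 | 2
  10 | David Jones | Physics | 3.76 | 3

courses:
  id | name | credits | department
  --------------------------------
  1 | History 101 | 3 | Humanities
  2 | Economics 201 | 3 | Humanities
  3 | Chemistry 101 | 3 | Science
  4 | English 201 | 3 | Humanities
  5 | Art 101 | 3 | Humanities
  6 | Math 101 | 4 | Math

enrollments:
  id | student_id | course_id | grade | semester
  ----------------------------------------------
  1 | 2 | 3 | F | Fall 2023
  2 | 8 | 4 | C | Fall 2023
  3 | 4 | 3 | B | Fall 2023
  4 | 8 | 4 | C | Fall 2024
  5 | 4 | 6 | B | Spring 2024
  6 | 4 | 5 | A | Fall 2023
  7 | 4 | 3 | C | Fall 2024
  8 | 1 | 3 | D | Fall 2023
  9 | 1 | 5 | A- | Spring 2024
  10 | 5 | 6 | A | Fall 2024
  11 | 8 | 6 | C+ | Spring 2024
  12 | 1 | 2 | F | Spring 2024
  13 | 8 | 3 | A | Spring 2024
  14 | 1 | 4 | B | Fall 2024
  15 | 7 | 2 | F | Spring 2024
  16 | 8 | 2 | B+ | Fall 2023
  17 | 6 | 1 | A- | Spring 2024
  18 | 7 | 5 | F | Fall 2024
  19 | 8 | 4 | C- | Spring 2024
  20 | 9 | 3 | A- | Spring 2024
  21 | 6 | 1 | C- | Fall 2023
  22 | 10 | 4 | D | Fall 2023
SELECT c.id, p.name AS course, c.grade FROM enrollments c JOIN courses p ON c.course_id = p.id ORDER BY c.grade DESC

Execution result:
id | course | grade
1 | Chemistry 101 | F
12 | Economics 201 | F
15 | Economics 201 | F
18 | Art 101 | F
8 | Chemistry 101 | D
22 | English 201 | D
19 | English 201 | C-
21 | History 101 | C-
11 | Math 101 | C+
2 | English 201 | C
4 | English 201 | C
7 | Chemistry 101 | C
16 | Economics 201 | B+
3 | Chemistry 101 | B
5 | Math 101 | B
14 | English 201 | B
9 | Art 101 | A-
17 | History 101 | A-
20 | Chemistry 101 | A-
6 | Art 101 | A
10 | Math 101 | A
13 | Chemistry 101 | A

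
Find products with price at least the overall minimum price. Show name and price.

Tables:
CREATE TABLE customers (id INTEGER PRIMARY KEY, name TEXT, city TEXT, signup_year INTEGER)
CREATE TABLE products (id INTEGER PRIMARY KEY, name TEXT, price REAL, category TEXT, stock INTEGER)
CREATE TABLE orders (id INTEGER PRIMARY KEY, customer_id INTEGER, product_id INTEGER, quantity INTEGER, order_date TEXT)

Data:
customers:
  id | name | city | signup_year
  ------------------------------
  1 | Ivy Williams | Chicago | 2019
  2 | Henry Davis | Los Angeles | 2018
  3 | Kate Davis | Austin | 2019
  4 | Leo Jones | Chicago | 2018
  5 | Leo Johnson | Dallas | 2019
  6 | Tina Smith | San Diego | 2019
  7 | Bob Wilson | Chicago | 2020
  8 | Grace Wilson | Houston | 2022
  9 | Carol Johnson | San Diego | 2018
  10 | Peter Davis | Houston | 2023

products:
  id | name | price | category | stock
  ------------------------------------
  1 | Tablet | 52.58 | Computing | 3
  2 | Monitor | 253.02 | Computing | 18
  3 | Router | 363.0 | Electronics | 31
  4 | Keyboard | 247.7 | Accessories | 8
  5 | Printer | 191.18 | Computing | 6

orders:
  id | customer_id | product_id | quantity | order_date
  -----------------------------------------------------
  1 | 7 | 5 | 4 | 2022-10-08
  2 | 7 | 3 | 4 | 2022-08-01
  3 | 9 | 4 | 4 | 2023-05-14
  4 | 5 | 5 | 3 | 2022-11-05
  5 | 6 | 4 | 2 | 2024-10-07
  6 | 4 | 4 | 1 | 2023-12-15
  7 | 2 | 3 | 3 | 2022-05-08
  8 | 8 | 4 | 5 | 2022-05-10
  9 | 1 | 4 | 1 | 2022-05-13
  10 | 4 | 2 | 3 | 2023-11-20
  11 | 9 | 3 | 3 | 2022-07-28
SELECT name, price FROM products WHERE price >= (SELECT MIN(price) FROM products)

Execution result:
name | price
Tablet | 52.58
Monitor | 253.02
Router | 363.00
Keyboard | 247.70
Printer | 191.18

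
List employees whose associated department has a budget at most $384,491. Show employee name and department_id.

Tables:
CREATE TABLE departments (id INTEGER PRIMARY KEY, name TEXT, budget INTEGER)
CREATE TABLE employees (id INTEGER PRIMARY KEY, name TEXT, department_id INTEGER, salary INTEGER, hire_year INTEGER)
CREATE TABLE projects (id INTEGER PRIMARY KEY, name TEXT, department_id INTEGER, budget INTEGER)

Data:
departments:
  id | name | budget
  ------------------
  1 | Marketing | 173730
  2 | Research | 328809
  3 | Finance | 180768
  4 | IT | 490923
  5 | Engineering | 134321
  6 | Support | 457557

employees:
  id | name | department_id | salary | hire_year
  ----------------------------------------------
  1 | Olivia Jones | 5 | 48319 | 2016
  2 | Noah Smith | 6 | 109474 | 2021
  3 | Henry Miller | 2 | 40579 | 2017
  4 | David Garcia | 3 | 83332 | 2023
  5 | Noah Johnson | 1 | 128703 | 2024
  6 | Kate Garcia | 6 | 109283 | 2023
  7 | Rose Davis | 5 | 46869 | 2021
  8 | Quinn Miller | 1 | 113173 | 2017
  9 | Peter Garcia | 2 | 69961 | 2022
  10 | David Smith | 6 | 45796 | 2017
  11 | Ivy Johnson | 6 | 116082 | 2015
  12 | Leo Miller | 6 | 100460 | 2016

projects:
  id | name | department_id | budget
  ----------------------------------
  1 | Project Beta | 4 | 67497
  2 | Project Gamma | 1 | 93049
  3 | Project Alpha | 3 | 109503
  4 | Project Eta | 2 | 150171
SELECT name, department_id FROM employees WHERE department_id IN (SELECT id FROM departments WHERE budget <= 384491)

Execution result:
name | department_id
Olivia Jones | 5
Henry Miller | 2
David Garcia | 3
Noah Johnson | 1
Rose Davis | 5
Quinn Miller | 1
Peter Garcia | 2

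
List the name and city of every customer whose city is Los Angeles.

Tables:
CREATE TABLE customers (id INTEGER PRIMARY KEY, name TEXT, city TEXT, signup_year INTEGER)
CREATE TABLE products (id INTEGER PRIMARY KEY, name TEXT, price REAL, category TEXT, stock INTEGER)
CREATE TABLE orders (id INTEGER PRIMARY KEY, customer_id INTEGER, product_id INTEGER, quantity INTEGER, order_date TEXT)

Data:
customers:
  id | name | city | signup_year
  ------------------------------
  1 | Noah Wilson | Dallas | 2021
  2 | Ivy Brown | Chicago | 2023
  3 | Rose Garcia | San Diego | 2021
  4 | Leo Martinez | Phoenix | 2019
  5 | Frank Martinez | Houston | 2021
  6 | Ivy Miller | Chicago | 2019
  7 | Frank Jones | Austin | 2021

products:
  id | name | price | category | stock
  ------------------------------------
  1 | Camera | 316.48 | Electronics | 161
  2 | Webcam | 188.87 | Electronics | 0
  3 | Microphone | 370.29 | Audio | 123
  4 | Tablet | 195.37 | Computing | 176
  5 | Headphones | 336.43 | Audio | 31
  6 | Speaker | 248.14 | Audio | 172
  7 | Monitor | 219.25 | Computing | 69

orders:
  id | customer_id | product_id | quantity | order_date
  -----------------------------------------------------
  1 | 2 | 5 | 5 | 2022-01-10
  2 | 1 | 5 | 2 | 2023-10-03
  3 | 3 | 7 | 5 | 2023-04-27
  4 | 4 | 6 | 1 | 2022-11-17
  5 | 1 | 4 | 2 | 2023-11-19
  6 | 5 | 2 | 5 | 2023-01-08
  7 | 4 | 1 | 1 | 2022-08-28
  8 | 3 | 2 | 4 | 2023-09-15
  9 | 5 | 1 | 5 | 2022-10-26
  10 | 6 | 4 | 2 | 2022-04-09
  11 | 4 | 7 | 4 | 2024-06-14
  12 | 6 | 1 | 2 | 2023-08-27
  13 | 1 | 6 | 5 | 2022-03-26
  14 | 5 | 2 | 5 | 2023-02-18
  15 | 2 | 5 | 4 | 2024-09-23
SELECT name, city FROM customers WHERE city = 'Los Angeles'

Execution result:
(no rows)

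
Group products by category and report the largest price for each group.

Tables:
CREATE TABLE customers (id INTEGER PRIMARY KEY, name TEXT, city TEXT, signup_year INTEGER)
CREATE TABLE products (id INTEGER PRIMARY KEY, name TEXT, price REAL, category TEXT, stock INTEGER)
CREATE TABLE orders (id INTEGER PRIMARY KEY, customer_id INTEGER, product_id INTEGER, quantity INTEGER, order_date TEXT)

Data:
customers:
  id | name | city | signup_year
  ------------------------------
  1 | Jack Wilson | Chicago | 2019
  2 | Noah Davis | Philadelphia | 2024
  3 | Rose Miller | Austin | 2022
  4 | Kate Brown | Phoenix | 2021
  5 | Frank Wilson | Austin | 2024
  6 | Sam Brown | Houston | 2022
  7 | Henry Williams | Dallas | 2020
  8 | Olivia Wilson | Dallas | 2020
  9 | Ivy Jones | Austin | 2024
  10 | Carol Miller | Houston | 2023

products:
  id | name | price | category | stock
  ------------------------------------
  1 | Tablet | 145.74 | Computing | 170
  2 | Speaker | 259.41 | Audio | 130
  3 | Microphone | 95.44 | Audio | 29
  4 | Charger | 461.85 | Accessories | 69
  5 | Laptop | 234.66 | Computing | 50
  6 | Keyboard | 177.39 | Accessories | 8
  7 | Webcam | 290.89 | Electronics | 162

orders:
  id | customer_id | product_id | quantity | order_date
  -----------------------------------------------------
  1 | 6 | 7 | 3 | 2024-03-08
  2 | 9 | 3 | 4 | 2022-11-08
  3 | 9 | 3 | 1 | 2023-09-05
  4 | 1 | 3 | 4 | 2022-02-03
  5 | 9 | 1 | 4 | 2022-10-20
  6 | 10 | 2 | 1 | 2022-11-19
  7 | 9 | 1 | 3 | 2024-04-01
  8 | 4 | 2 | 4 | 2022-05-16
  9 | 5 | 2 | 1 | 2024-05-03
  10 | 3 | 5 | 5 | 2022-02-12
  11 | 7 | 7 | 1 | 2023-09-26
SELECT category, MAX(price) AS max_price FROM products GROUP BY category

Execution result:
category | max_price
Accessories | 461.85
Audio | 259.41
Computing | 234.66
Electronics | 290.89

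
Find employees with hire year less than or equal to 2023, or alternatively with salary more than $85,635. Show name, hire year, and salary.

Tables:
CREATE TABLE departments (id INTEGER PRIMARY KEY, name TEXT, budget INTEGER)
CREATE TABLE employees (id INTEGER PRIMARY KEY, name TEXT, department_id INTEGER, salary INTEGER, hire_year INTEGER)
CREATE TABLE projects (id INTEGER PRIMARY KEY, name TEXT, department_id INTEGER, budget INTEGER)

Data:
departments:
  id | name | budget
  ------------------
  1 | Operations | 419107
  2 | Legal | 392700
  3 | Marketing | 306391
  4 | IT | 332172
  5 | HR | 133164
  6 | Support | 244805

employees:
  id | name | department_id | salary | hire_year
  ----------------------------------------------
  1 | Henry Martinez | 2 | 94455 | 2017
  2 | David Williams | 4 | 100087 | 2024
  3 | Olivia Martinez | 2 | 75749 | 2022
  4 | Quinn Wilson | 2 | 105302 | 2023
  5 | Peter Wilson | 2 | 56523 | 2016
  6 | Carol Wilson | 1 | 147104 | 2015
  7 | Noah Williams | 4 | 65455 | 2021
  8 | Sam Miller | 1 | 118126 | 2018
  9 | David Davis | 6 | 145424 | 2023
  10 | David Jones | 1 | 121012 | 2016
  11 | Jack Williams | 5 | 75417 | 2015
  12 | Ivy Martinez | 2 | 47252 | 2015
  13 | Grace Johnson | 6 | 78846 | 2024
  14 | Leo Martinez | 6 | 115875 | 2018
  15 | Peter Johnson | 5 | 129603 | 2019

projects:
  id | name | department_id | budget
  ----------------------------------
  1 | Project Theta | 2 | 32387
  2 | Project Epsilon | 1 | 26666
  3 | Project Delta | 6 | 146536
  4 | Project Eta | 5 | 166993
SELECT name, hire_year, salary FROM employees WHERE hire_year <= 2023 OR salary > 85635

Execution result:
name | hire_year | salary
Henry Martinez | 2017 | 94455
David Williams | 2024 | 100087
Olivia Martinez | 2022 | 75749
Quinn Wilson | 2023 | 105302
Peter Wilson | 2016 | 56523
Carol Wilson | 2015 | 147104
Noah Williams | 2021 | 65455
Sam Miller | 2018 | 118126
David Davis | 2023 | 145424
David Jones | 2016 | 121012
Jack Williams | 2015 | 75417
Ivy Martinez | 2015 | 47252
Leo Martinez | 2018 | 115875
Peter Johnson | 2019 | 129603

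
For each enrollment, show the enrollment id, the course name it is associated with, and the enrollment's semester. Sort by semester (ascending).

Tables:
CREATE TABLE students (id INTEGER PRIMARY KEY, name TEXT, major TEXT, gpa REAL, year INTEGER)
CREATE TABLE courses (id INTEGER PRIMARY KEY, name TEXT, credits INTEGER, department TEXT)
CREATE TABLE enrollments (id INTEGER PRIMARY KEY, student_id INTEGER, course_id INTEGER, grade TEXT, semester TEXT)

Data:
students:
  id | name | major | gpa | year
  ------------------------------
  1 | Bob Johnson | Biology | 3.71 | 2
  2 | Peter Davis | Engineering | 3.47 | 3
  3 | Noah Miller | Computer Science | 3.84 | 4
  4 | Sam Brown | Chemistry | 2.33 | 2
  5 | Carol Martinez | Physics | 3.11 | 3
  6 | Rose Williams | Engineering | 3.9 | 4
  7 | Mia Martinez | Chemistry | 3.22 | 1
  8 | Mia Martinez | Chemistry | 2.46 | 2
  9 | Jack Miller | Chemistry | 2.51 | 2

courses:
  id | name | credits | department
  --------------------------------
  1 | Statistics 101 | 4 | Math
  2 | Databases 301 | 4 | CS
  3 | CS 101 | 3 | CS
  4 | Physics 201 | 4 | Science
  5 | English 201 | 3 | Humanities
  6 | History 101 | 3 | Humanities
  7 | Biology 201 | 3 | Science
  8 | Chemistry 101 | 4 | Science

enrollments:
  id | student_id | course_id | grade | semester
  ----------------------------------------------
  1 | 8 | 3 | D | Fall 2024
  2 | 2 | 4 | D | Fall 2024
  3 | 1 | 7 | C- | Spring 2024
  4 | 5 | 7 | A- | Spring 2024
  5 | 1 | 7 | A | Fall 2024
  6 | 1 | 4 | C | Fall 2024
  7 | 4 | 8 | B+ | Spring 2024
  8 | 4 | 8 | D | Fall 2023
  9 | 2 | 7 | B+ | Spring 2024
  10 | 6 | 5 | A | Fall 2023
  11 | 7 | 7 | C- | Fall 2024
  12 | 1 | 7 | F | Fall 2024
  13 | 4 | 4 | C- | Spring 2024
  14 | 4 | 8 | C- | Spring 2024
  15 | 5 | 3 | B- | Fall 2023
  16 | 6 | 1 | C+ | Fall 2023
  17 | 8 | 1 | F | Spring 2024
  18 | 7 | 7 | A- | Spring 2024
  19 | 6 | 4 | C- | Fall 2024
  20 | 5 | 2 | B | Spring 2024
SELECT c.id, p.name AS course, c.semester FROM enrollments c JOIN courses p ON c.course_id = p.id ORDER BY c.semester ASC

Execution result:
id | course | semester
8 | Chemistry 101 | Fall 2023
10 | English 201 | Fall 2023
15 | CS 101 | Fall 2023
16 | Statistics 101 | Fall 2023
1 | CS 101 | Fall 2024
2 | Physics 201 | Fall 2024
5 | Biology 201 | Fall 2024
6 | Physics 201 | Fall 2024
11 | Biology 201 | Fall 2024
12 | Biology 201 | Fall 2024
19 | Physics 201 | Fall 2024
3 | Biology 201 | Spring 2024
4 | Biology 201 | Spring 2024
7 | Chemistry 101 | Spring 2024
9 | Biology 201 | Spring 2024
13 | Physics 201 | Spring 2024
14 | Chemistry 101 | Spring 2024
17 | Statistics 101 | Spring 2024
18 | Biology 201 | Spring 2024
20 | Databases 301 | Spring 2024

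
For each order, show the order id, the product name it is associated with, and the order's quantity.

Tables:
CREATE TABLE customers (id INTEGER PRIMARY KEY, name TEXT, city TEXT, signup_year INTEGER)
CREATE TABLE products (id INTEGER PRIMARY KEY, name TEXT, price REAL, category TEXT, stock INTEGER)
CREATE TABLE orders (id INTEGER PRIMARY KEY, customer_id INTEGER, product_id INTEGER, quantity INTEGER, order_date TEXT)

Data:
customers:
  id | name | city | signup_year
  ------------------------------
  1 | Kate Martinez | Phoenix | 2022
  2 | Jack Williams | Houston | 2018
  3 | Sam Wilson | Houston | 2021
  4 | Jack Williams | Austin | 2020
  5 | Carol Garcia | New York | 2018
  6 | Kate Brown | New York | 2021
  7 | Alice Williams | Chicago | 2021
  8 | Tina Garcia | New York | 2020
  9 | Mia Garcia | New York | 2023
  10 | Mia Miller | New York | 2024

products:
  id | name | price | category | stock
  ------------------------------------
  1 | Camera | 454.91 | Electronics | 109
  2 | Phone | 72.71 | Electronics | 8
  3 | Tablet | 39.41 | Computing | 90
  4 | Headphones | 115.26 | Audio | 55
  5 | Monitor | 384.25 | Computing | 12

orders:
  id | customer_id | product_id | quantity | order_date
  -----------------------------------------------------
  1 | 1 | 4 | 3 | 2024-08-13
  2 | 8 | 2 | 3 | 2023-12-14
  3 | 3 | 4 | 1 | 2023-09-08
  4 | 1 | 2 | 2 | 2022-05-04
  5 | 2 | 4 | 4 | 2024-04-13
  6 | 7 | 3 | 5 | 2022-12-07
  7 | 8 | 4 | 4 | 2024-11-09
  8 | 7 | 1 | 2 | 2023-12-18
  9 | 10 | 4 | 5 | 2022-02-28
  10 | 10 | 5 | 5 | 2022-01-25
SELECT c.id, p.name AS product, c.quantity FROM orders c JOIN products p ON c.product_id = p.id

Execution result:
id | product | quantity
1 | Headphones | 3
2 | Phone | 3
3 | Headphones | 1
4 | Phone | 2
5 | Headphones | 4
6 | Tablet | 5
7 | Headphones | 4
8 | Camera | 2
9 | Headphones | 5
10 | Monitor | 5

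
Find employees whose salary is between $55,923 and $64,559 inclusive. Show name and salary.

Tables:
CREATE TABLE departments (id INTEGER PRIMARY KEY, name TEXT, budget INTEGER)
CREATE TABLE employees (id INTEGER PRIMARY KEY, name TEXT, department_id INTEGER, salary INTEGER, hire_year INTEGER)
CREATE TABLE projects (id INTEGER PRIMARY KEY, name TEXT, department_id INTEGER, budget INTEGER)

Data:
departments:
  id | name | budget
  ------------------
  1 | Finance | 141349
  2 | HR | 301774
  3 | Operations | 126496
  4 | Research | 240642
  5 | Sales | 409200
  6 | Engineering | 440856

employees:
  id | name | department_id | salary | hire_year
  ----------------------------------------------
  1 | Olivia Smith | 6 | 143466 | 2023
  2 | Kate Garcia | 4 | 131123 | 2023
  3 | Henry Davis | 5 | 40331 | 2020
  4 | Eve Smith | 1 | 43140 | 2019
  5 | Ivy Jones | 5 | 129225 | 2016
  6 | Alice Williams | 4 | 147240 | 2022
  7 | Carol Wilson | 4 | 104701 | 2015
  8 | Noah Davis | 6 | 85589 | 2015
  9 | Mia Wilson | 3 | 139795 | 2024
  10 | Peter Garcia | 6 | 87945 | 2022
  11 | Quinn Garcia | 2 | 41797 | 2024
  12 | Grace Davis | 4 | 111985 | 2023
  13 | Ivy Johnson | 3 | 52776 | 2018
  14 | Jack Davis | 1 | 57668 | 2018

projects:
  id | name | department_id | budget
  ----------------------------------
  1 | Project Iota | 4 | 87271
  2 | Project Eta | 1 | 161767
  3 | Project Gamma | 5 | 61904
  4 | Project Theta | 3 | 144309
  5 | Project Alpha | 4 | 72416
SELECT name, salary FROM employees WHERE salary BETWEEN 55923 AND 64559

Execution result:
name | salary
Jack Davis | 57668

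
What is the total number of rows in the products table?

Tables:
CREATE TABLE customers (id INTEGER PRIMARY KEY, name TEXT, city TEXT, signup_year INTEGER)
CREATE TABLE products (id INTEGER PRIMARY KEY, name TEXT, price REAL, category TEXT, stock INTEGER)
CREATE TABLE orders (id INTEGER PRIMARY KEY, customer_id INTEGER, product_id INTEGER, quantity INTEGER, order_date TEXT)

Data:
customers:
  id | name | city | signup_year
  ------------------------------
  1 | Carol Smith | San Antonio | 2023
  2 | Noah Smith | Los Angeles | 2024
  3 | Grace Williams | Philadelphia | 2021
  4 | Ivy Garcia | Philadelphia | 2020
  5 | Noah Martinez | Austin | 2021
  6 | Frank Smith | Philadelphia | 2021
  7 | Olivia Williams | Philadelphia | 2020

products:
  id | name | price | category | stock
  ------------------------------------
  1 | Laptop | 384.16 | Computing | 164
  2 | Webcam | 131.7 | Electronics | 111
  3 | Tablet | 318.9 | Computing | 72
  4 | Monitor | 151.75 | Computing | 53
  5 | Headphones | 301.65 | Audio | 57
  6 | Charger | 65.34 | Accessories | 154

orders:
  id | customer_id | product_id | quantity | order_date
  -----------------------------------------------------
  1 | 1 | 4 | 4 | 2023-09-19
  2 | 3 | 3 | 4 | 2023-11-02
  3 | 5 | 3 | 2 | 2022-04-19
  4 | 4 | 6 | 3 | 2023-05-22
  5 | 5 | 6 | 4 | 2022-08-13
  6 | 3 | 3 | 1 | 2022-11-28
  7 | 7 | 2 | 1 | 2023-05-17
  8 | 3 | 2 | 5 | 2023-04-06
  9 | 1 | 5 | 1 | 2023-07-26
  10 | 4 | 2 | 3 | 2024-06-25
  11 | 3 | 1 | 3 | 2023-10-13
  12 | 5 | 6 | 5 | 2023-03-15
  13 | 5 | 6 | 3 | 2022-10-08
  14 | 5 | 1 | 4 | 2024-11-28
SELECT COUNT(*) FROM products

Execution result:
6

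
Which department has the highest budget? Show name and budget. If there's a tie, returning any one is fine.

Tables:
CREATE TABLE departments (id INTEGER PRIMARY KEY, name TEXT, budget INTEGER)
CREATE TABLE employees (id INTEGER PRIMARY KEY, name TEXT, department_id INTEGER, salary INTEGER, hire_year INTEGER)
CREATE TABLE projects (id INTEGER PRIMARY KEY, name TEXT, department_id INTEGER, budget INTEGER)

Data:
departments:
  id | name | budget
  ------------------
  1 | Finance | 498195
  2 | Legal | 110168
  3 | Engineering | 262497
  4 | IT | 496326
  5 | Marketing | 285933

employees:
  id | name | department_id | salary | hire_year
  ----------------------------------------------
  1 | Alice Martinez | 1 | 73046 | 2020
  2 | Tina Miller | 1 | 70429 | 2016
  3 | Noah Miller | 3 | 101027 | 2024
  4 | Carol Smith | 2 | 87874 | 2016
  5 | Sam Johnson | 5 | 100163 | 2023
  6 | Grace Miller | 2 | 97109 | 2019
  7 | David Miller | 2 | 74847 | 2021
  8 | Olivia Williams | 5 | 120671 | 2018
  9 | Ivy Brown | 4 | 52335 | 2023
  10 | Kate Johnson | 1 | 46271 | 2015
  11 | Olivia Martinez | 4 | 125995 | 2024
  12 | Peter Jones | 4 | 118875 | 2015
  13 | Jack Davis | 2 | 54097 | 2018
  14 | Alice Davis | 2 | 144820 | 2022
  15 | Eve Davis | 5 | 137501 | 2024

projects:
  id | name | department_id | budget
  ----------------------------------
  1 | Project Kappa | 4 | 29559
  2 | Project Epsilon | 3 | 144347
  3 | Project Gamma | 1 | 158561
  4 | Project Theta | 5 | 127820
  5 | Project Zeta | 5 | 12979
SELECT name, budget FROM departments ORDER BY budget DESC LIMIT 1

Execution result:
name | budget
Finance | 498195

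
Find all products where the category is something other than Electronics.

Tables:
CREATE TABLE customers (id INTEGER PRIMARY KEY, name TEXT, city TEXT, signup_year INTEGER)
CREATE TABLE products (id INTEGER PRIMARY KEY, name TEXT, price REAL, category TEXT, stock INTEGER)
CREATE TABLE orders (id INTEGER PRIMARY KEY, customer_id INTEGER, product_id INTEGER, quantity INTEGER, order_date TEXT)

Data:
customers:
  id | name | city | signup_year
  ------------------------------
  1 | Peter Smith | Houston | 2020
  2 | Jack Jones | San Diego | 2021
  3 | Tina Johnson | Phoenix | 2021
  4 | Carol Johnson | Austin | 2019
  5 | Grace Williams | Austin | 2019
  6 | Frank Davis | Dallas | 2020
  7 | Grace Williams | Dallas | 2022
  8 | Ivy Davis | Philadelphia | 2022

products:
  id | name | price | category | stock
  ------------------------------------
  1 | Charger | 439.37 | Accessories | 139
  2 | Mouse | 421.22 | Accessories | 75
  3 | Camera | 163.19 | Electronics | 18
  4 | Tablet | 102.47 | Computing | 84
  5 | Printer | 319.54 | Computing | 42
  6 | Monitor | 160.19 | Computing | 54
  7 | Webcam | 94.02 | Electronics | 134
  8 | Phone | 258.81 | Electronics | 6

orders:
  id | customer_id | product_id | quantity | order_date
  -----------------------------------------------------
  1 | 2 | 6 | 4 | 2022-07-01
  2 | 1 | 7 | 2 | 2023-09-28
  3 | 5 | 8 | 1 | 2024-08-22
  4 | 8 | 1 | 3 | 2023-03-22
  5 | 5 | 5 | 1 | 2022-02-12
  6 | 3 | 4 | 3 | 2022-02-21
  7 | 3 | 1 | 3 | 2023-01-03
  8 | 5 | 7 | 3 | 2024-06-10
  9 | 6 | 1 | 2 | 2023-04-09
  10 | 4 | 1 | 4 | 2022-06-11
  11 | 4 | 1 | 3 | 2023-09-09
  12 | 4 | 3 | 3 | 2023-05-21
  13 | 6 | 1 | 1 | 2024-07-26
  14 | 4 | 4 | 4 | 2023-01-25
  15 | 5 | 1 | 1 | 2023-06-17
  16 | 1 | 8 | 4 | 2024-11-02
SELECT name, category FROM products WHERE category <> 'Electronics'

Execution result:
name | category
Charger | Accessories
Mouse | Accessories
Tablet | Computing
Printer | Computing
Monitor | Computing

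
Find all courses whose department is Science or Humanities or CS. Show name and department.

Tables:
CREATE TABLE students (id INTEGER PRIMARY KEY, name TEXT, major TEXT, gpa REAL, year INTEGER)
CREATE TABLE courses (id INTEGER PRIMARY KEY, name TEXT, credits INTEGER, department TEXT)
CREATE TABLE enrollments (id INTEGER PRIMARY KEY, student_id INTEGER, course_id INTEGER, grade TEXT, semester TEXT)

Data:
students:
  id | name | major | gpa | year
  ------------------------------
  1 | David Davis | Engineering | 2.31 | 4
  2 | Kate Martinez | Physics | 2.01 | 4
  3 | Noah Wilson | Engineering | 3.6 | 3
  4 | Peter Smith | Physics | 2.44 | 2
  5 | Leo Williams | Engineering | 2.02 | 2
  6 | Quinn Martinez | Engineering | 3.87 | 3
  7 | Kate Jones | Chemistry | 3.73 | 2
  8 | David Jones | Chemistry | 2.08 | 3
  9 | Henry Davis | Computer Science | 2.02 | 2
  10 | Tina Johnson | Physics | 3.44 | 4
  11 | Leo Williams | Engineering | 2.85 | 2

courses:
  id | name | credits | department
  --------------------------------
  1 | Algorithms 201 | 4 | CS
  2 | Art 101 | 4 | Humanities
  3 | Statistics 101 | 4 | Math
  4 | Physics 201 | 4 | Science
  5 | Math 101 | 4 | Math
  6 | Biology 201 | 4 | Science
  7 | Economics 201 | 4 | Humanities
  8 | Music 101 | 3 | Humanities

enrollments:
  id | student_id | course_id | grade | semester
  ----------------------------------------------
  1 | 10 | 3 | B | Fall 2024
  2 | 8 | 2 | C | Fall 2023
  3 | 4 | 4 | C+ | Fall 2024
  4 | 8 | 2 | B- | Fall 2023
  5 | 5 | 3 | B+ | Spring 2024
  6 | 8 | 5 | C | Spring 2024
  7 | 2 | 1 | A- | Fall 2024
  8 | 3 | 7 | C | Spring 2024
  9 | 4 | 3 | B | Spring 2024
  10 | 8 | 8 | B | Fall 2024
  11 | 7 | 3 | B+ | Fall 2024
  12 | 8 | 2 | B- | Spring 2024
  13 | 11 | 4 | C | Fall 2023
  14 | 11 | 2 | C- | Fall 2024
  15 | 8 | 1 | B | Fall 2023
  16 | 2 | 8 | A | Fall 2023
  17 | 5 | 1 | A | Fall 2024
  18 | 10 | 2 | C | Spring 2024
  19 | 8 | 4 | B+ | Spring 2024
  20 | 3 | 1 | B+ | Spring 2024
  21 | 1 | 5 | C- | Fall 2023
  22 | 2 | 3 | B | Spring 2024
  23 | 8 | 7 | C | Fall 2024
SELECT name, department FROM courses WHERE department IN ('Science', 'Humanities', 'CS')

Execution result:
name | department
Algorithms 201 | CS
Art 101 | Humanities
Physics 201 | Science
Biology 201 | Science
Economics 201 | Humanities
Music 101 | Humanities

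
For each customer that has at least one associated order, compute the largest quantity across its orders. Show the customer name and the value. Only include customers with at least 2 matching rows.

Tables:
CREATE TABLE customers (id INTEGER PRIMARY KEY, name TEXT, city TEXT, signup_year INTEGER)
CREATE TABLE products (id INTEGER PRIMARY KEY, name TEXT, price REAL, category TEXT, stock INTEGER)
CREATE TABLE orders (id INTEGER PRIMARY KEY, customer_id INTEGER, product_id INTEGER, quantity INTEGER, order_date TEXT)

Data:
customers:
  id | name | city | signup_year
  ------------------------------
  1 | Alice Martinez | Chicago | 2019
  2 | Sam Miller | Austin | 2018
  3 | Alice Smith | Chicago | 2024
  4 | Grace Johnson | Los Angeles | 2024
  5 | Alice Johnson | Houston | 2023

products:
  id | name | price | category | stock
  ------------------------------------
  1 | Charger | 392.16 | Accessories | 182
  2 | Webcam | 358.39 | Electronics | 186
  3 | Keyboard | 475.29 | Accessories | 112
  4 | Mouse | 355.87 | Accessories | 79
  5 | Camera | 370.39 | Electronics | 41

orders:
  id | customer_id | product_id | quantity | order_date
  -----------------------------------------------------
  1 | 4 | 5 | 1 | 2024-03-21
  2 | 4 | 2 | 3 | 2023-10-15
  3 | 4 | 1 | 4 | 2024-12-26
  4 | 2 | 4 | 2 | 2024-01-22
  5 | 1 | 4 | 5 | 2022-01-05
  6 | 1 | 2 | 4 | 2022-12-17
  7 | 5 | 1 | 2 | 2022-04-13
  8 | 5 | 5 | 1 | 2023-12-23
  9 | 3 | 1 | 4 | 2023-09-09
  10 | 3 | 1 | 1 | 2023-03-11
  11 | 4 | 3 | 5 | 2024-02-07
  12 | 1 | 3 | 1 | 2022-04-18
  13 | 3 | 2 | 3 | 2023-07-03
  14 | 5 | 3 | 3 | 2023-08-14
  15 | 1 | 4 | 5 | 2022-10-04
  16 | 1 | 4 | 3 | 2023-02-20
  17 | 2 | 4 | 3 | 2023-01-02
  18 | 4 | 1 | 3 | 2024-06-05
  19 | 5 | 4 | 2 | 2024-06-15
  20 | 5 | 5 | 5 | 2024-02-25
SELECT p.name, MAX(c.quantity) AS max_quantity FROM orders c JOIN customers p ON c.customer_id = p.id GROUP BY p.id, p.name HAVING COUNT(*) >= 2

Execution result:
name | max_quantity
Alice Martinez | 5
Sam Miller | 3
Alice Smith | 4
Grace Johnson | 5
Alice Johnson | 5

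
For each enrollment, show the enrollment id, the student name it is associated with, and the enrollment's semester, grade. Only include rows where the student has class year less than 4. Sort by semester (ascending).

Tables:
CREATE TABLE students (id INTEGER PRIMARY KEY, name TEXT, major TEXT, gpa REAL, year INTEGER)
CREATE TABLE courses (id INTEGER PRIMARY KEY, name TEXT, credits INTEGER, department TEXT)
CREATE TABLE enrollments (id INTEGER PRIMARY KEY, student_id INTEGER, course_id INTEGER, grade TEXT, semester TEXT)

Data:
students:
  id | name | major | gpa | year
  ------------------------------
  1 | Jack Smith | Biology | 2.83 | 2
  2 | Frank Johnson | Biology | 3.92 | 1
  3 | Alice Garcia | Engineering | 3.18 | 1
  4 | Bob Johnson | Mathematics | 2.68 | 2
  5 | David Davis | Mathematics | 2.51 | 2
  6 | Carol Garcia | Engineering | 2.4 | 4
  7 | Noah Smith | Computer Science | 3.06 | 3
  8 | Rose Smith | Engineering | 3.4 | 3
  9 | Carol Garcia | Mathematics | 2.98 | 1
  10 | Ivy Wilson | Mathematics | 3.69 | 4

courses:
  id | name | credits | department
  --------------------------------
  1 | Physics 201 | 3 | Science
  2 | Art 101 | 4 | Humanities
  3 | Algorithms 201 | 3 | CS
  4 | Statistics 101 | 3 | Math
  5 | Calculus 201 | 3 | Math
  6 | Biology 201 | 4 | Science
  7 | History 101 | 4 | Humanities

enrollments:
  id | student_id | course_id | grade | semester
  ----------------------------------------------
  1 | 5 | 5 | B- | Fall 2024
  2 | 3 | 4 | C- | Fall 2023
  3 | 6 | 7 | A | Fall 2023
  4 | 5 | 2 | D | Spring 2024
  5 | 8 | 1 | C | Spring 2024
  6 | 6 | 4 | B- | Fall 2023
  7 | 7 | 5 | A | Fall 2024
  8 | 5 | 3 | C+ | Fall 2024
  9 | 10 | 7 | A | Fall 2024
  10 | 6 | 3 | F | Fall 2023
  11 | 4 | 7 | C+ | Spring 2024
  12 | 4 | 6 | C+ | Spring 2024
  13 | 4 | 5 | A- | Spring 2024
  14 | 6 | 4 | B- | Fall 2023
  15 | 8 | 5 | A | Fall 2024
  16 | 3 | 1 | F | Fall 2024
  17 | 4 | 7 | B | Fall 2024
SELECT c.id, p.name AS student, c.semester, c.grade FROM enrollments c JOIN students p ON c.student_id = p.id WHERE p.year < 4 ORDER BY c.semester ASC

Execution result:
id | student | semester | grade
2 | Alice Garcia | Fall 2023 | C-
1 | David Davis | Fall 2024 | B-
7 | Noah Smith | Fall 2024 | A
8 | David Davis | Fall 2024 | C+
15 | Rose Smith | Fall 2024 | A
16 | Alice Garcia | Fall 2024 | F
17 | Bob Johnson | Fall 2024 | B
4 | David Davis | Spring 2024 | D
5 | Rose Smith | Spring 2024 | C
11 | Bob Johnson | Spring 2024 | C+
12 | Bob Johnson | Spring 2024 | C+
13 | Bob Johnson | Spring 2024 | A-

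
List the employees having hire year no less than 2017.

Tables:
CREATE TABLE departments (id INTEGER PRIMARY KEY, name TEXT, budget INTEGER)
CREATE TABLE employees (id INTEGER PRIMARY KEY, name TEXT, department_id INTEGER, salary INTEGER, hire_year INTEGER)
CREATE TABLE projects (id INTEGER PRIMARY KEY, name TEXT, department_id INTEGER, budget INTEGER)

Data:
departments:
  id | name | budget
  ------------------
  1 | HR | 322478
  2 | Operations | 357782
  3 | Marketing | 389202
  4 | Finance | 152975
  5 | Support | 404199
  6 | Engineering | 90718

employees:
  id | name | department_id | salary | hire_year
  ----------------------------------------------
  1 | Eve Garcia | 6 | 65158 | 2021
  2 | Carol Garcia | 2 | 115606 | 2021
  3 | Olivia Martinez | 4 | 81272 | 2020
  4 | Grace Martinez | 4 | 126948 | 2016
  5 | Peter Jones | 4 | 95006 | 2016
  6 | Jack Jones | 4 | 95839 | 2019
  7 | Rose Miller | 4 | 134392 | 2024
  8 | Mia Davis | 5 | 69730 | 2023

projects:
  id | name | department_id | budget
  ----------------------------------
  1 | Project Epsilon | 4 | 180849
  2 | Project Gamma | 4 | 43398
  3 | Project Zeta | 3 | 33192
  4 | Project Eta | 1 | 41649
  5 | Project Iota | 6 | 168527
SELECT name, hire_year FROM employees WHERE hire_year >= 2017

Execution result:
name | hire_year
Eve Garcia | 2021
Carol Garcia | 2021
Olivia Martinez | 2020
Jack Jones | 2019
Rose Miller | 2024
Mia Davis | 2023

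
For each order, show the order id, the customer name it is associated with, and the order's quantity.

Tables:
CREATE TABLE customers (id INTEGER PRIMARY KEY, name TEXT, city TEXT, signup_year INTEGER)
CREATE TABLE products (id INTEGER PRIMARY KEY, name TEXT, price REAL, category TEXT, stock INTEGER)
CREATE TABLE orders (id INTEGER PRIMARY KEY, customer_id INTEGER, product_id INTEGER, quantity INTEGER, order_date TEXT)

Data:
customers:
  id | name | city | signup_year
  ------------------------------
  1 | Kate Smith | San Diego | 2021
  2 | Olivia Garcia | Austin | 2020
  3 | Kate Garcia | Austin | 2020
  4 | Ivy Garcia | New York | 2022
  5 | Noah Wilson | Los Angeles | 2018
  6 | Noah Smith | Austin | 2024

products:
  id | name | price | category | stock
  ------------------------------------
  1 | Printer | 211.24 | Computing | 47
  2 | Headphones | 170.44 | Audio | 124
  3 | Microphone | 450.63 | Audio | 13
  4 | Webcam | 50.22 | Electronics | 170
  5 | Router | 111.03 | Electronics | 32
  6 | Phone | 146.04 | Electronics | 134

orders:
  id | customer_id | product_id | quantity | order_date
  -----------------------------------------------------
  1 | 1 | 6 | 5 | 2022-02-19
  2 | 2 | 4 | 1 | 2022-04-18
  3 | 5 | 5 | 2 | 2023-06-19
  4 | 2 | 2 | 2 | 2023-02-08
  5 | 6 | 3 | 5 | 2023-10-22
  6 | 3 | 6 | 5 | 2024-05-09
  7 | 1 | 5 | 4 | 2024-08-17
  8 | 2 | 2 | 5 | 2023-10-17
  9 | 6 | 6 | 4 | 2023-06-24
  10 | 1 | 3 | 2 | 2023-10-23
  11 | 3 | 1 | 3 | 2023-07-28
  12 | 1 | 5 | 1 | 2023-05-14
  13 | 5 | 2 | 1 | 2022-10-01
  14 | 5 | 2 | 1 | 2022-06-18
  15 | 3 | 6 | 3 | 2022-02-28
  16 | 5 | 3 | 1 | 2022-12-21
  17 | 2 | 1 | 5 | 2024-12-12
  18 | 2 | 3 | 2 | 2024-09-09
SELECT c.id, p.name AS customer, c.quantity FROM orders c JOIN customers p ON c.customer_id = p.id

Execution result:
id | customer | quantity
1 | Kate Smith | 5
2 | Olivia Garcia | 1
3 | Noah Wilson | 2
4 | Olivia Garcia | 2
5 | Noah Smith | 5
6 | Kate Garcia | 5
7 | Kate Smith | 4
8 | Olivia Garcia | 5
9 | Noah Smith | 4
10 | Kate Smith | 2
11 | Kate Garcia | 3
12 | Kate Smith | 1
13 | Noah Wilson | 1
14 | Noah Wilson | 1
15 | Kate Garcia | 3
16 | Noah Wilson | 1
17 | Olivia Garcia | 5
18 | Olivia Garcia | 2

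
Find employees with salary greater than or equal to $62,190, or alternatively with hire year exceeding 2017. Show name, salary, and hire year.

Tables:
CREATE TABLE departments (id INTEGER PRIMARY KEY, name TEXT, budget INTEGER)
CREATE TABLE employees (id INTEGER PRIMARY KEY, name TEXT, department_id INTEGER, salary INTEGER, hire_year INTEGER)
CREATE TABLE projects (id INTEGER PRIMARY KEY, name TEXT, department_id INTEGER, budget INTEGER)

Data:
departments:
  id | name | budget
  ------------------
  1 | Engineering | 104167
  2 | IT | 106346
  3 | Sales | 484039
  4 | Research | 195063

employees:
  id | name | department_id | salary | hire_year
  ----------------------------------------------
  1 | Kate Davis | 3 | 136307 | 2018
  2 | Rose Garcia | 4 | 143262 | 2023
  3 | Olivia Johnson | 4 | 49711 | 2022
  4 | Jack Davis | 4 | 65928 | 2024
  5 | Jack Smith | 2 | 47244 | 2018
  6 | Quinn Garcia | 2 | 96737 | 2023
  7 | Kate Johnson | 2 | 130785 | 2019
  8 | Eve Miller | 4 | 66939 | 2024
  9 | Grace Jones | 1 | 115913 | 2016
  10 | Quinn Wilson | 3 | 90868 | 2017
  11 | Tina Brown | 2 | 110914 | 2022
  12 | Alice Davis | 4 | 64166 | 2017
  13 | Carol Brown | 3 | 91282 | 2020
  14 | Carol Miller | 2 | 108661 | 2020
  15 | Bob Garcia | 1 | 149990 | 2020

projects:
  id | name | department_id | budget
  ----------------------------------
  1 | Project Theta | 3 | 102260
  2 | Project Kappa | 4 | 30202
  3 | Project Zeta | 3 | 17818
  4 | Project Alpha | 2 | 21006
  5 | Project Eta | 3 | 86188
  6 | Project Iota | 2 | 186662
SELECT name, salary, hire_year FROM employees WHERE salary >= 62190 OR hire_year > 2017

Execution result:
name | salary | hire_year
Kate Davis | 136307 | 2018
Rose Garcia | 143262 | 2023
Olivia Johnson | 49711 | 2022
Jack Davis | 65928 | 2024
Jack Smith | 47244 | 2018
Quinn Garcia | 96737 | 2023
Kate Johnson | 130785 | 2019
Eve Miller | 66939 | 2024
Grace Jones | 115913 | 2016
Quinn Wilson | 90868 | 2017
Tina Brown | 110914 | 2022
Alice Davis | 64166 | 2017
Carol Brown | 91282 | 2020
Carol Miller | 108661 | 2020
Bob Garcia | 149990 | 2020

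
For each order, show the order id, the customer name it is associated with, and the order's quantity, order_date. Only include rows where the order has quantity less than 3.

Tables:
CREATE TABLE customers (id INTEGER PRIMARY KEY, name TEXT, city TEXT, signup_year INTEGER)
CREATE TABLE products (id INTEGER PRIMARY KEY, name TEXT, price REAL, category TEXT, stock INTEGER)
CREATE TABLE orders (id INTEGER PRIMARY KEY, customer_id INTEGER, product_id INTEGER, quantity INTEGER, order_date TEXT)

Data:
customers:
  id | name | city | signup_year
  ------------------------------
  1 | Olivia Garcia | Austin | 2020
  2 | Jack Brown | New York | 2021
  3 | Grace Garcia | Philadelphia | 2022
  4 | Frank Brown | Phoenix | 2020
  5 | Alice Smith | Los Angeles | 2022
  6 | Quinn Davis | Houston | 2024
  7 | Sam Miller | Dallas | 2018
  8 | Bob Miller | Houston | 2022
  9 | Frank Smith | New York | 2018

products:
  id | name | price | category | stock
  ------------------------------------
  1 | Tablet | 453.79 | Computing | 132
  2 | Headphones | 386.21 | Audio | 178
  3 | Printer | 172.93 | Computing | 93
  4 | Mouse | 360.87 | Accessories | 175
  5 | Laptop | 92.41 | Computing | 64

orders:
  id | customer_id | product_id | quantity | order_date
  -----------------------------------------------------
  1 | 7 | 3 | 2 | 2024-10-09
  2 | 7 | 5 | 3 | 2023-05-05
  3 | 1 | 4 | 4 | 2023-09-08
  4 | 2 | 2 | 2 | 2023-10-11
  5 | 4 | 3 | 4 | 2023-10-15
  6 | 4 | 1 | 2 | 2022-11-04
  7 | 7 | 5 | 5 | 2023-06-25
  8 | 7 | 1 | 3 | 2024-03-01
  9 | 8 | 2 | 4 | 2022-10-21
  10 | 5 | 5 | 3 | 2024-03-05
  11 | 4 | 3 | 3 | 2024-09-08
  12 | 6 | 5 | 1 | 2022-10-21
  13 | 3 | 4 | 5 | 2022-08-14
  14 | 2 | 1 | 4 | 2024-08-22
SELECT c.id, p.name AS customer, c.quantity, c.order_date FROM orders c JOIN customers p ON c.customer_id = p.id WHERE c.quantity < 3

Execution result:
id | customer | quantity | order_date
1 | Sam Miller | 2 | 2024-10-09
4 | Jack Brown | 2 | 2023-10-11
6 | Frank Brown | 2 | 2022-11-04
12 | Quinn Davis | 1 | 2022-10-21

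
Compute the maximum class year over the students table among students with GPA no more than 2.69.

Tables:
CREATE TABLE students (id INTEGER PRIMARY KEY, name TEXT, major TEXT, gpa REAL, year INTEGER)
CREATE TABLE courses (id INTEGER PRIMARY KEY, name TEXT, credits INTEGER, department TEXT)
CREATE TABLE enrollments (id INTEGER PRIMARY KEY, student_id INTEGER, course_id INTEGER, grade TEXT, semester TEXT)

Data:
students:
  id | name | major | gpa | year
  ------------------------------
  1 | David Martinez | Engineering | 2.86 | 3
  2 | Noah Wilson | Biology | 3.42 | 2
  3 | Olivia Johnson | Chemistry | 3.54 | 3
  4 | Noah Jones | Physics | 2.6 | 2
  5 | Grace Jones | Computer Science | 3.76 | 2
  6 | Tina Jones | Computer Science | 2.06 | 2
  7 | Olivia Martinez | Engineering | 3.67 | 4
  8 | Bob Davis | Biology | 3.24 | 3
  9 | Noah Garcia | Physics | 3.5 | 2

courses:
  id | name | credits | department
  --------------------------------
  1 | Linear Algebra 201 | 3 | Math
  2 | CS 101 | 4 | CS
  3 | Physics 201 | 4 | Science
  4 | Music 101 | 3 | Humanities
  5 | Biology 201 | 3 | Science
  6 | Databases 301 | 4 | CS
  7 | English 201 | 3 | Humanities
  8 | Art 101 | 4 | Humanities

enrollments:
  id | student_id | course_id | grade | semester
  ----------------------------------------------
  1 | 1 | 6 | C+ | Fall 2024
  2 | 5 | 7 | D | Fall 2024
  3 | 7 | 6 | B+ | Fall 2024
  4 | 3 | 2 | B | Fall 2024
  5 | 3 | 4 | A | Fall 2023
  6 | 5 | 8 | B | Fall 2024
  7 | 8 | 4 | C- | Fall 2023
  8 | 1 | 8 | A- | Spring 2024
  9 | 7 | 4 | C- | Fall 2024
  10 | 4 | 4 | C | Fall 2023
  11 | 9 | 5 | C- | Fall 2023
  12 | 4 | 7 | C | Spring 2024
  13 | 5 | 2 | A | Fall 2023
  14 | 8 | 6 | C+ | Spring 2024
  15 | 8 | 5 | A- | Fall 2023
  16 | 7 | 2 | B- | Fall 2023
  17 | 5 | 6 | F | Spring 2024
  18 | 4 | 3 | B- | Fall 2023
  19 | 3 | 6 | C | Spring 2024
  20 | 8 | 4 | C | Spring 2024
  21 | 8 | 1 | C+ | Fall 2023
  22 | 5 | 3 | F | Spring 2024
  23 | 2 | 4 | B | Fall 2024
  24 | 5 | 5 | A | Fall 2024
SELECT MAX(year) FROM students WHERE gpa <= 2.69

Execution result:
2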